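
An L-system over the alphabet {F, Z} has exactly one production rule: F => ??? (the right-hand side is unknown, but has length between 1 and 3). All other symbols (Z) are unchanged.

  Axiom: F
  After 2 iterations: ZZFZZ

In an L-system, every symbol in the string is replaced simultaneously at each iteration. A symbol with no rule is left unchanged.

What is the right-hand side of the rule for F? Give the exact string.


Answer: ZFZ

Derivation:
Trying F => ZFZ:
  Step 0: F
  Step 1: ZFZ
  Step 2: ZZFZZ
Matches the given result.


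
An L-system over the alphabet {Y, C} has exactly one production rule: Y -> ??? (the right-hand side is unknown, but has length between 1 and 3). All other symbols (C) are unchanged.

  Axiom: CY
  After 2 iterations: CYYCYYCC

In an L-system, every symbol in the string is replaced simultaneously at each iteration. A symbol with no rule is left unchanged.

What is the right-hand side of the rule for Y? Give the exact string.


Answer: YYC

Derivation:
Trying Y -> YYC:
  Step 0: CY
  Step 1: CYYC
  Step 2: CYYCYYCC
Matches the given result.


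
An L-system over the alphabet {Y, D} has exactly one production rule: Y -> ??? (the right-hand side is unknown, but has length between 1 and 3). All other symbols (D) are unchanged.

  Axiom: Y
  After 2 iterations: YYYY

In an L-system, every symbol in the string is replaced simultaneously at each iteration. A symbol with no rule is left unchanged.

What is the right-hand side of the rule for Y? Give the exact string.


Answer: YY

Derivation:
Trying Y -> YY:
  Step 0: Y
  Step 1: YY
  Step 2: YYYY
Matches the given result.


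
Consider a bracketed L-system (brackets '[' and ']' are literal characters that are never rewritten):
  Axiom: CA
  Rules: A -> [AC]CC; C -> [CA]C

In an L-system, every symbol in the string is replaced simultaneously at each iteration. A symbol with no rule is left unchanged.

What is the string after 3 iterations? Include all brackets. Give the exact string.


Answer: [[[CA]C[AC]CC][CA]C[[AC]CC[CA]C][CA]C[CA]C][[CA]C[AC]CC][CA]C[[[AC]CC[CA]C][CA]C[CA]C[[CA]C[AC]CC][CA]C][[CA]C[AC]CC][CA]C[[CA]C[AC]CC][CA]C

Derivation:
Step 0: CA
Step 1: [CA]C[AC]CC
Step 2: [[CA]C[AC]CC][CA]C[[AC]CC[CA]C][CA]C[CA]C
Step 3: [[[CA]C[AC]CC][CA]C[[AC]CC[CA]C][CA]C[CA]C][[CA]C[AC]CC][CA]C[[[AC]CC[CA]C][CA]C[CA]C[[CA]C[AC]CC][CA]C][[CA]C[AC]CC][CA]C[[CA]C[AC]CC][CA]C


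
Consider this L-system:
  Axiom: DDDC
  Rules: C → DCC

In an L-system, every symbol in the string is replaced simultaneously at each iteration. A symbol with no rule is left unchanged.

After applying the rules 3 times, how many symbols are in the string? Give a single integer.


Answer: 18

Derivation:
Step 0: length = 4
Step 1: length = 6
Step 2: length = 10
Step 3: length = 18


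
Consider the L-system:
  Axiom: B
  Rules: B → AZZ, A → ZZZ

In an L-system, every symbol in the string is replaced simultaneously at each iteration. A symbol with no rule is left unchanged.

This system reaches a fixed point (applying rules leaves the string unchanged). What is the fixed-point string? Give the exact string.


Answer: ZZZZZ

Derivation:
Step 0: B
Step 1: AZZ
Step 2: ZZZZZ
Step 3: ZZZZZ  (unchanged — fixed point at step 2)


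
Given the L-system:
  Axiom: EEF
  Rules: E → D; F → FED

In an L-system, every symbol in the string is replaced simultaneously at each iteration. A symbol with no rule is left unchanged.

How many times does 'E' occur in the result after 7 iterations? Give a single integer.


Step 0: EEF  (2 'E')
Step 1: DDFED  (1 'E')
Step 2: DDFEDDD  (1 'E')
Step 3: DDFEDDDDD  (1 'E')
Step 4: DDFEDDDDDDD  (1 'E')
Step 5: DDFEDDDDDDDDD  (1 'E')
Step 6: DDFEDDDDDDDDDDD  (1 'E')
Step 7: DDFEDDDDDDDDDDDDD  (1 'E')

Answer: 1


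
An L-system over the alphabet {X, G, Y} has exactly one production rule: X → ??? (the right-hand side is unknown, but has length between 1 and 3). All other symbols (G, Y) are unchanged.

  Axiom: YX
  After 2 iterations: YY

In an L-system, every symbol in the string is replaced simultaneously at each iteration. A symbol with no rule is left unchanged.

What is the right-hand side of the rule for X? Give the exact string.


Trying X → Y:
  Step 0: YX
  Step 1: YY
  Step 2: YY
Matches the given result.

Answer: Y


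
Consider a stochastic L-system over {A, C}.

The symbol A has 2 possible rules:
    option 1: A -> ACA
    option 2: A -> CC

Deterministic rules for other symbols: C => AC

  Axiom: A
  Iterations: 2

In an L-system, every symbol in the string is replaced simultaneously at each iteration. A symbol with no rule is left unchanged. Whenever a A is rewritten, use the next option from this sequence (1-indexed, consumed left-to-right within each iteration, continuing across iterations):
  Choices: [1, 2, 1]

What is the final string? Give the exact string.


Step 0: A
Step 1: ACA  (used choices [1])
Step 2: CCACACA  (used choices [2, 1])

Answer: CCACACA


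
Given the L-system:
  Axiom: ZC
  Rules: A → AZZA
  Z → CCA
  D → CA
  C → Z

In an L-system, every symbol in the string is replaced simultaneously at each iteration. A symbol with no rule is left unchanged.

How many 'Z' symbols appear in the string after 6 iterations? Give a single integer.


Step 0: ZC  (1 'Z')
Step 1: CCAZ  (1 'Z')
Step 2: ZZAZZACCA  (4 'Z')
Step 3: CCACCAAZZACCACCAAZZAZZAZZA  (8 'Z')
Step 4: ZZAZZAZZAZZAAZZACCACCAAZZAZZAZZAZZAZZAAZZACCACCAAZZACCACCAAZZACCACCAAZZA  (28 'Z')
Step 5: CCACCAAZZACCACCAAZZACCACCAAZZACCACCAAZZAAZZACCACCAAZZAZZAZZAZZAZZAAZZACCACCAAZZACCACCAAZZACCACCAAZZACCACCAAZZACCACCAAZZAAZZACCACCAAZZAZZAZZAZZAZZAAZZACCACCAAZZAZZAZZAZZAZZAAZZACCACCAAZZAZZAZZAZZAZZAAZZACCACCAAZZA  (72 'Z')
Step 6: ZZAZZAZZAZZAAZZACCACCAAZZAZZAZZAZZAZZAAZZACCACCAAZZAZZAZZAZZAZZAAZZACCACCAAZZAZZAZZAZZAZZAAZZACCACCAAZZAAZZACCACCAAZZAZZAZZAZZAZZAAZZACCACCAAZZACCACCAAZZACCACCAAZZACCACCAAZZACCACCAAZZAAZZACCACCAAZZAZZAZZAZZAZZAAZZACCACCAAZZAZZAZZAZZAZZAAZZACCACCAAZZAZZAZZAZZAZZAAZZACCACCAAZZAZZAZZAZZAZZAAZZACCACCAAZZAZZAZZAZZAZZAAZZACCACCAAZZAAZZACCACCAAZZAZZAZZAZZAZZAAZZACCACCAAZZACCACCAAZZACCACCAAZZACCACCAAZZACCACCAAZZAAZZACCACCAAZZAZZAZZAZZAZZAAZZACCACCAAZZACCACCAAZZACCACCAAZZACCACCAAZZACCACCAAZZAAZZACCACCAAZZAZZAZZAZZAZZAAZZACCACCAAZZACCACCAAZZACCACCAAZZACCACCAAZZACCACCAAZZAAZZACCACCAAZZAZZAZZAZZAZZAAZZACCACCAAZZA  (224 'Z')

Answer: 224


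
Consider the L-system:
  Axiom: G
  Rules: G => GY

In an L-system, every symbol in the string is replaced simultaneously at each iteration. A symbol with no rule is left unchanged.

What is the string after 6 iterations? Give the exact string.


Answer: GYYYYYY

Derivation:
Step 0: G
Step 1: GY
Step 2: GYY
Step 3: GYYY
Step 4: GYYYY
Step 5: GYYYYY
Step 6: GYYYYYY


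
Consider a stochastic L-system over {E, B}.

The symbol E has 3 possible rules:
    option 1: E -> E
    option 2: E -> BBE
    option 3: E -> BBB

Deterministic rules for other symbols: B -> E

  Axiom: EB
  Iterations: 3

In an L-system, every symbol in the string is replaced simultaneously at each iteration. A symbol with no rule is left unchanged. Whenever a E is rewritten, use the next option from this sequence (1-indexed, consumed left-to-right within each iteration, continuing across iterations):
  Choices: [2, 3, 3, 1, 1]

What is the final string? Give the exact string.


Step 0: EB
Step 1: BBEE  (used choices [2])
Step 2: EEBBBBBB  (used choices [3, 3])
Step 3: EEEEEEEE  (used choices [1, 1])

Answer: EEEEEEEE


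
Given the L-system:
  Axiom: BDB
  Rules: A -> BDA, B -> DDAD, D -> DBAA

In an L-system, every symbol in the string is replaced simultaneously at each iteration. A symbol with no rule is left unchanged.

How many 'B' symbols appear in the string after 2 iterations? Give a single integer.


Answer: 11

Derivation:
Step 0: BDB  (2 'B')
Step 1: DDADDBAADDAD  (1 'B')
Step 2: DBAADBAABDADBAADBAADDADBDABDADBAADBAABDADBAA  (11 'B')


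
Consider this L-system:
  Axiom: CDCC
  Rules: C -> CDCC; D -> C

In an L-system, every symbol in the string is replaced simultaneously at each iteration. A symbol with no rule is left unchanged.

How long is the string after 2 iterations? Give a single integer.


Step 0: length = 4
Step 1: length = 13
Step 2: length = 43

Answer: 43


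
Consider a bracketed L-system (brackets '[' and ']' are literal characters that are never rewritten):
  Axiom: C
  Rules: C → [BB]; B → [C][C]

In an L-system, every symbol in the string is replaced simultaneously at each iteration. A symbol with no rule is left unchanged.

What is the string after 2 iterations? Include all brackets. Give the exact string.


Answer: [[C][C][C][C]]

Derivation:
Step 0: C
Step 1: [BB]
Step 2: [[C][C][C][C]]


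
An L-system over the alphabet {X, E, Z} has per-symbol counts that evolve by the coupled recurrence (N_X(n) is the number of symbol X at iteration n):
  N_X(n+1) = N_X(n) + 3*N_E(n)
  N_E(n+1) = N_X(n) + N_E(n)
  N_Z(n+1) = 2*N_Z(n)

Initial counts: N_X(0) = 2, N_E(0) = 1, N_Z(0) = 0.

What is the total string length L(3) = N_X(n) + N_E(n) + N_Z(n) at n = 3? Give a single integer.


Answer: 60

Derivation:
Step 0: N_X=2, N_E=1, N_Z=0, L=3
Step 1: N_X=5, N_E=3, N_Z=0, L=8
Step 2: N_X=14, N_E=8, N_Z=0, L=22
Step 3: N_X=38, N_E=22, N_Z=0, L=60


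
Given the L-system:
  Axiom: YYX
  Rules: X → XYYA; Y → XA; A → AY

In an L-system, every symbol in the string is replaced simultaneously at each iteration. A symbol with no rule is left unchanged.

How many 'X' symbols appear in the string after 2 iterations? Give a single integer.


Answer: 5

Derivation:
Step 0: YYX  (1 'X')
Step 1: XAXAXYYA  (3 'X')
Step 2: XYYAAYXYYAAYXYYAXAXAAY  (5 'X')


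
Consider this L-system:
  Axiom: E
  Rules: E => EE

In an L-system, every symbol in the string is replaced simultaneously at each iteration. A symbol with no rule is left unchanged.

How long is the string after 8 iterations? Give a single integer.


Step 0: length = 1
Step 1: length = 2
Step 2: length = 4
Step 3: length = 8
Step 4: length = 16
Step 5: length = 32
Step 6: length = 64
Step 7: length = 128
Step 8: length = 256

Answer: 256


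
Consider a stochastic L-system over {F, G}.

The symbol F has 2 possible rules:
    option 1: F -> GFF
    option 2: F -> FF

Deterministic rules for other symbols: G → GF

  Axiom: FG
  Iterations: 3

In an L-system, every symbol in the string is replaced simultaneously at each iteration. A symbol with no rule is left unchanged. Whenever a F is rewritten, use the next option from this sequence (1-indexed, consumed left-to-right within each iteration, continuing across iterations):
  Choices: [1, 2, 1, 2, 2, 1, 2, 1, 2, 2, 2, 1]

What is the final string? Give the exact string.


Answer: GFFFGFFFFGFGFFFFGFFFFFGFF

Derivation:
Step 0: FG
Step 1: GFFGF  (used choices [1])
Step 2: GFFFGFFGFFF  (used choices [2, 1, 2])
Step 3: GFFFGFFFFGFGFFFFGFFFFFGFF  (used choices [2, 1, 2, 1, 2, 2, 2, 1])


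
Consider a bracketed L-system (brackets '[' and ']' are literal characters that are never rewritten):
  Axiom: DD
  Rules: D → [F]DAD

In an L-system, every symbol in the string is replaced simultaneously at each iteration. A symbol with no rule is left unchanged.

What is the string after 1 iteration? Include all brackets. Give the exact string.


Answer: [F]DAD[F]DAD

Derivation:
Step 0: DD
Step 1: [F]DAD[F]DAD


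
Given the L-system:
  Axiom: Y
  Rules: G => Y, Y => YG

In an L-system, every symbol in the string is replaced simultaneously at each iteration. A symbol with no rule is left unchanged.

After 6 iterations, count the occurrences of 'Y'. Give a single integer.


Answer: 13

Derivation:
Step 0: Y  (1 'Y')
Step 1: YG  (1 'Y')
Step 2: YGY  (2 'Y')
Step 3: YGYYG  (3 'Y')
Step 4: YGYYGYGY  (5 'Y')
Step 5: YGYYGYGYYGYYG  (8 'Y')
Step 6: YGYYGYGYYGYYGYGYYGYGY  (13 'Y')


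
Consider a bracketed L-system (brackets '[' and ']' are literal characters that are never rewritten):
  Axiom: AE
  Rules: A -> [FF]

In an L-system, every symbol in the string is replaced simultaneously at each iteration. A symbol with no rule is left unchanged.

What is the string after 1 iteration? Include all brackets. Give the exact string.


Step 0: AE
Step 1: [FF]E

Answer: [FF]E


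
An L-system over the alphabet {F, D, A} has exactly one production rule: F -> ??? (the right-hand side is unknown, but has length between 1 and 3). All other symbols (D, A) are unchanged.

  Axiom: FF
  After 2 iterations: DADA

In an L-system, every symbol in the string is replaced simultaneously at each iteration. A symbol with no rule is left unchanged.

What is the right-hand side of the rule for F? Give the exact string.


Answer: DA

Derivation:
Trying F -> DA:
  Step 0: FF
  Step 1: DADA
  Step 2: DADA
Matches the given result.


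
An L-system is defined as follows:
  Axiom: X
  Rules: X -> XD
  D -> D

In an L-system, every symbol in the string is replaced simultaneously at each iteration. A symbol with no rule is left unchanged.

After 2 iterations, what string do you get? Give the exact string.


Step 0: X
Step 1: XD
Step 2: XDD

Answer: XDD


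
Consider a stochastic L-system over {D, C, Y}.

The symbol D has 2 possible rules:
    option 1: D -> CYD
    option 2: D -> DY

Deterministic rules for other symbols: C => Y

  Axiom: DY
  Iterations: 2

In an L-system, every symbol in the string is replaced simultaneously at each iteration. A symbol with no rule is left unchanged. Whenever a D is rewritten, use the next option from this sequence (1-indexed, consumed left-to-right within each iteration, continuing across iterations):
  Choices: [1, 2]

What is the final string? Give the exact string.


Step 0: DY
Step 1: CYDY  (used choices [1])
Step 2: YYDYY  (used choices [2])

Answer: YYDYY


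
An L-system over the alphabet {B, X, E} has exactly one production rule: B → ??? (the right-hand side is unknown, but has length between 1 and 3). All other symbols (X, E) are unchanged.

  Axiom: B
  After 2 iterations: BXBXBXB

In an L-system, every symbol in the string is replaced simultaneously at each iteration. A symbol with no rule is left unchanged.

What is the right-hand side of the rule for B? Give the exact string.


Answer: BXB

Derivation:
Trying B → BXB:
  Step 0: B
  Step 1: BXB
  Step 2: BXBXBXB
Matches the given result.


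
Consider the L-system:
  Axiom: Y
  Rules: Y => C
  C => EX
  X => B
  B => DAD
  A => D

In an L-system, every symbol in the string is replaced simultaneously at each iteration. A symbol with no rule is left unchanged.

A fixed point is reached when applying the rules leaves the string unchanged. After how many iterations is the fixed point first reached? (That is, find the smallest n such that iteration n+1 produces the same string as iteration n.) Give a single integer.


Step 0: Y
Step 1: C
Step 2: EX
Step 3: EB
Step 4: EDAD
Step 5: EDDD
Step 6: EDDD  (unchanged — fixed point at step 5)

Answer: 5


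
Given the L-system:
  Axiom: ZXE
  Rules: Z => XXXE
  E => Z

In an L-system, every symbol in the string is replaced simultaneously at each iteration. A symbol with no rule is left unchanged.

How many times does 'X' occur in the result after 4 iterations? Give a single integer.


Step 0: ZXE  (1 'X')
Step 1: XXXEXZ  (4 'X')
Step 2: XXXZXXXXE  (7 'X')
Step 3: XXXXXXEXXXXZ  (10 'X')
Step 4: XXXXXXZXXXXXXXE  (13 'X')

Answer: 13


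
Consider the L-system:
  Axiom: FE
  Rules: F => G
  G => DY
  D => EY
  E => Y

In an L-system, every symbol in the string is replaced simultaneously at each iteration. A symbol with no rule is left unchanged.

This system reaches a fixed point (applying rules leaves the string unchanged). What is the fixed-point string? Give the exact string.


Answer: YYYY

Derivation:
Step 0: FE
Step 1: GY
Step 2: DYY
Step 3: EYYY
Step 4: YYYY
Step 5: YYYY  (unchanged — fixed point at step 4)


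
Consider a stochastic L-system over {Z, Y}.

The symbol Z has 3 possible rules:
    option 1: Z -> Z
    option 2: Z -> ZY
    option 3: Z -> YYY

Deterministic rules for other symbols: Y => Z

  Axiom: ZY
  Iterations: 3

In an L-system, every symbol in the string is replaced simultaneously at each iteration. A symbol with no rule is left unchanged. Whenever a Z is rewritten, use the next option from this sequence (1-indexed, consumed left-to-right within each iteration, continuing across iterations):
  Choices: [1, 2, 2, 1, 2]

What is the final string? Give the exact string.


Step 0: ZY
Step 1: ZZ  (used choices [1])
Step 2: ZYZY  (used choices [2, 2])
Step 3: ZZZYZ  (used choices [1, 2])

Answer: ZZZYZ


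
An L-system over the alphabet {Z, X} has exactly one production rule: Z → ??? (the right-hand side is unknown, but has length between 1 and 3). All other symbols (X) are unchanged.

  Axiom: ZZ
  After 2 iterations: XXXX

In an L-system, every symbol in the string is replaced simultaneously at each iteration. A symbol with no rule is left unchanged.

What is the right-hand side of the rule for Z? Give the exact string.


Trying Z → XX:
  Step 0: ZZ
  Step 1: XXXX
  Step 2: XXXX
Matches the given result.

Answer: XX


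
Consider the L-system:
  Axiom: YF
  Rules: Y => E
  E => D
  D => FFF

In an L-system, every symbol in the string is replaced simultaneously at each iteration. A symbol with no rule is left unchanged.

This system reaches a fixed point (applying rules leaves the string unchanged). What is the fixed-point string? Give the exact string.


Answer: FFFF

Derivation:
Step 0: YF
Step 1: EF
Step 2: DF
Step 3: FFFF
Step 4: FFFF  (unchanged — fixed point at step 3)


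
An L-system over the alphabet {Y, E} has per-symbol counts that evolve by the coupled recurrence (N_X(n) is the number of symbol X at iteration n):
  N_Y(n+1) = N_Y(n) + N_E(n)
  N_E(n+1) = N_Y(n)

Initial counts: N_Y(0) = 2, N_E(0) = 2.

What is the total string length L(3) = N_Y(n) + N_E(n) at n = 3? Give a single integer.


Answer: 16

Derivation:
Step 0: N_Y=2, N_E=2, L=4
Step 1: N_Y=4, N_E=2, L=6
Step 2: N_Y=6, N_E=4, L=10
Step 3: N_Y=10, N_E=6, L=16


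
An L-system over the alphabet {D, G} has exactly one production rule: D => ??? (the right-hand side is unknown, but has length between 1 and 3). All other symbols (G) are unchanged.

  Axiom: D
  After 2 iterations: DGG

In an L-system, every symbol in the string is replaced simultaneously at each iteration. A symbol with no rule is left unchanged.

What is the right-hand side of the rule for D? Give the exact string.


Trying D => DG:
  Step 0: D
  Step 1: DG
  Step 2: DGG
Matches the given result.

Answer: DG


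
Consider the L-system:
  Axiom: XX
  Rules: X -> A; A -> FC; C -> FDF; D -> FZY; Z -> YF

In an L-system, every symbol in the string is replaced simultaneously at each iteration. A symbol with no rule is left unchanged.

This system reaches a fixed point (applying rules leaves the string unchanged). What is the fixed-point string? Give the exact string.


Step 0: XX
Step 1: AA
Step 2: FCFC
Step 3: FFDFFFDF
Step 4: FFFZYFFFFZYF
Step 5: FFFYFYFFFFYFYF
Step 6: FFFYFYFFFFYFYF  (unchanged — fixed point at step 5)

Answer: FFFYFYFFFFYFYF


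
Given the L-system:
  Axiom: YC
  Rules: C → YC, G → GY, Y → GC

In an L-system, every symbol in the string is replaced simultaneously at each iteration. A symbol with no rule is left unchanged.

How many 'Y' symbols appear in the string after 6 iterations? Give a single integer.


Step 0: YC  (1 'Y')
Step 1: GCYC  (1 'Y')
Step 2: GYYCGCYC  (3 'Y')
Step 3: GYGCGCYCGYYCGCYC  (5 'Y')
Step 4: GYGCGYYCGYYCGCYCGYGCGCYCGYYCGCYC  (11 'Y')
Step 5: GYGCGYYCGYGCGCYCGYGCGCYCGYYCGCYCGYGCGYYCGYYCGCYCGYGCGCYCGYYCGCYC  (21 'Y')
Step 6: GYGCGYYCGYGCGCYCGYGCGYYCGYYCGCYCGYGCGYYCGYYCGCYCGYGCGCYCGYYCGCYCGYGCGYYCGYGCGCYCGYGCGCYCGYYCGCYCGYGCGYYCGYYCGCYCGYGCGCYCGYYCGCYC  (43 'Y')

Answer: 43


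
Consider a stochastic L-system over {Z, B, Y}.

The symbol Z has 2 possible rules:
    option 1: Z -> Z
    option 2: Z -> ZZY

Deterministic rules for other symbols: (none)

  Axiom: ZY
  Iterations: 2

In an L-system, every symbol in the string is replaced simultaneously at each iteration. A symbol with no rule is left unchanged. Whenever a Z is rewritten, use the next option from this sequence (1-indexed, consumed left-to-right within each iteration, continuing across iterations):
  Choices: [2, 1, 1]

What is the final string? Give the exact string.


Step 0: ZY
Step 1: ZZYY  (used choices [2])
Step 2: ZZYY  (used choices [1, 1])

Answer: ZZYY


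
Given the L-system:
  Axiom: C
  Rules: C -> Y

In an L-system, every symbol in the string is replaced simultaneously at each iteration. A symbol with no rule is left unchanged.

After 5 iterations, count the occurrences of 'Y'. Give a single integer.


Step 0: C  (0 'Y')
Step 1: Y  (1 'Y')
Step 2: Y  (1 'Y')
Step 3: Y  (1 'Y')
Step 4: Y  (1 'Y')
Step 5: Y  (1 'Y')

Answer: 1


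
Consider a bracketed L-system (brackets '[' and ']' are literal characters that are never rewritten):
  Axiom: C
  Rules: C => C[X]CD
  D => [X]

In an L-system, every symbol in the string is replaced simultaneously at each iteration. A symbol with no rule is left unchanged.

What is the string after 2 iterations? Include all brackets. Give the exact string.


Answer: C[X]CD[X]C[X]CD[X]

Derivation:
Step 0: C
Step 1: C[X]CD
Step 2: C[X]CD[X]C[X]CD[X]


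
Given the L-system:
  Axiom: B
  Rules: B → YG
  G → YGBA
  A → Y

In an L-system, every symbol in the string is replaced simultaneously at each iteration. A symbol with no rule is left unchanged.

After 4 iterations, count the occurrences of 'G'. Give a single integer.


Answer: 3

Derivation:
Step 0: B  (0 'G')
Step 1: YG  (1 'G')
Step 2: YYGBA  (1 'G')
Step 3: YYYGBAYGY  (2 'G')
Step 4: YYYYGBAYGYYYGBAY  (3 'G')


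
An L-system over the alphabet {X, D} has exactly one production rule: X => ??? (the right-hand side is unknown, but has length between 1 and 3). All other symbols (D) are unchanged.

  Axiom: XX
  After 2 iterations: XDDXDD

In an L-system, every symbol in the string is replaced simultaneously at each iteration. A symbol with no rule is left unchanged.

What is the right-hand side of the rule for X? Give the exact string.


Trying X => XD:
  Step 0: XX
  Step 1: XDXD
  Step 2: XDDXDD
Matches the given result.

Answer: XD


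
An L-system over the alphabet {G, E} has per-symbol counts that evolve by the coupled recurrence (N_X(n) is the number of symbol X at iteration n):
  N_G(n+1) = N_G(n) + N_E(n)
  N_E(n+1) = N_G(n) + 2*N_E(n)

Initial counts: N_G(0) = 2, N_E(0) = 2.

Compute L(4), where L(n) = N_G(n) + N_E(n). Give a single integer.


Answer: 178

Derivation:
Step 0: N_G=2, N_E=2, L=4
Step 1: N_G=4, N_E=6, L=10
Step 2: N_G=10, N_E=16, L=26
Step 3: N_G=26, N_E=42, L=68
Step 4: N_G=68, N_E=110, L=178


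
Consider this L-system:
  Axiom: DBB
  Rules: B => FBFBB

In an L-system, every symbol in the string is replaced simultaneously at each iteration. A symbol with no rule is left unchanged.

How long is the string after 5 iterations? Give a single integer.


Step 0: length = 3
Step 1: length = 11
Step 2: length = 35
Step 3: length = 107
Step 4: length = 323
Step 5: length = 971

Answer: 971


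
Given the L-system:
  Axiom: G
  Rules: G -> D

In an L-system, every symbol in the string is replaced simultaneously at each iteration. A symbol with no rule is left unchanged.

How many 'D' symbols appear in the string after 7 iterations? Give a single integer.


Answer: 1

Derivation:
Step 0: G  (0 'D')
Step 1: D  (1 'D')
Step 2: D  (1 'D')
Step 3: D  (1 'D')
Step 4: D  (1 'D')
Step 5: D  (1 'D')
Step 6: D  (1 'D')
Step 7: D  (1 'D')


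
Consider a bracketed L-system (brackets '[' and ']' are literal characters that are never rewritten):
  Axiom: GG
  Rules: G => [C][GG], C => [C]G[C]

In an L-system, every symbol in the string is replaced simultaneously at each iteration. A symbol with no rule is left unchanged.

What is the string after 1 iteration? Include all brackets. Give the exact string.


Answer: [C][GG][C][GG]

Derivation:
Step 0: GG
Step 1: [C][GG][C][GG]


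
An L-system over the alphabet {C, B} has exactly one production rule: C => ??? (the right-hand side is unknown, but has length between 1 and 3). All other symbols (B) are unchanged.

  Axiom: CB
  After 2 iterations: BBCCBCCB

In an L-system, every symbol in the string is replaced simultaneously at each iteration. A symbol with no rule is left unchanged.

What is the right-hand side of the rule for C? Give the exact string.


Trying C => BCC:
  Step 0: CB
  Step 1: BCCB
  Step 2: BBCCBCCB
Matches the given result.

Answer: BCC


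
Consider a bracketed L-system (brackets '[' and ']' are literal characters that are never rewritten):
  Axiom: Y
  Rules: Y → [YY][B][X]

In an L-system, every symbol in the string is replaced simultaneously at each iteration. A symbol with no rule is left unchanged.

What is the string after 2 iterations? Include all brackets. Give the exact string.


Answer: [[YY][B][X][YY][B][X]][B][X]

Derivation:
Step 0: Y
Step 1: [YY][B][X]
Step 2: [[YY][B][X][YY][B][X]][B][X]


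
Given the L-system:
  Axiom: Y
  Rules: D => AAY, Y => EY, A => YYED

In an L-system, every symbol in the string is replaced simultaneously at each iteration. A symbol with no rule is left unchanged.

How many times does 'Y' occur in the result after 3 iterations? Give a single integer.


Answer: 1

Derivation:
Step 0: Y  (1 'Y')
Step 1: EY  (1 'Y')
Step 2: EEY  (1 'Y')
Step 3: EEEY  (1 'Y')


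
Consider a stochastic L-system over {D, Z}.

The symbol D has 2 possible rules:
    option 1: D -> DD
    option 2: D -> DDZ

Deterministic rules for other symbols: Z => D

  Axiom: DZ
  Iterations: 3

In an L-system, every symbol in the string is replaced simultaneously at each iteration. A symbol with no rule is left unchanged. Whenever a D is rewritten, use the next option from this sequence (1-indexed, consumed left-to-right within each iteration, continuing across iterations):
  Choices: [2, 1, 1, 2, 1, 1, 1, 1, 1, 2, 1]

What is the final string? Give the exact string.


Answer: DDDDDDDDDDDDZDDD

Derivation:
Step 0: DZ
Step 1: DDZD  (used choices [2])
Step 2: DDDDDDDZ  (used choices [1, 1, 2])
Step 3: DDDDDDDDDDDDZDDD  (used choices [1, 1, 1, 1, 1, 2, 1])


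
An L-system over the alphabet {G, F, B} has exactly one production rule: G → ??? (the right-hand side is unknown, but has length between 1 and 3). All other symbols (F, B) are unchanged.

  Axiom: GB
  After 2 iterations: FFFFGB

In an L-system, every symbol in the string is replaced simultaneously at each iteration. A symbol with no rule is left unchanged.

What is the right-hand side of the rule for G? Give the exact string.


Answer: FFG

Derivation:
Trying G → FFG:
  Step 0: GB
  Step 1: FFGB
  Step 2: FFFFGB
Matches the given result.


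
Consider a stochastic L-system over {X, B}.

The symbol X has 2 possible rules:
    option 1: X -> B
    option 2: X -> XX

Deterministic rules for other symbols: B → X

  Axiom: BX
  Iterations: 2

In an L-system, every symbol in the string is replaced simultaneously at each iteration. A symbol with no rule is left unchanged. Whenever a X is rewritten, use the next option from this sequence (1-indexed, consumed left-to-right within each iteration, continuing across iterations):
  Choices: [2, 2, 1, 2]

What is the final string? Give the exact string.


Answer: XXBXX

Derivation:
Step 0: BX
Step 1: XXX  (used choices [2])
Step 2: XXBXX  (used choices [2, 1, 2])


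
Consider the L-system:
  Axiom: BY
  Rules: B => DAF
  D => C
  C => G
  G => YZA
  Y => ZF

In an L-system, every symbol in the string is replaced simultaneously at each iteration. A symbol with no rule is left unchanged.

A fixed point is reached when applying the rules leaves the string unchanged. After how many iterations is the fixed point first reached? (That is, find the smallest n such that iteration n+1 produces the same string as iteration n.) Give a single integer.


Answer: 5

Derivation:
Step 0: BY
Step 1: DAFZF
Step 2: CAFZF
Step 3: GAFZF
Step 4: YZAAFZF
Step 5: ZFZAAFZF
Step 6: ZFZAAFZF  (unchanged — fixed point at step 5)


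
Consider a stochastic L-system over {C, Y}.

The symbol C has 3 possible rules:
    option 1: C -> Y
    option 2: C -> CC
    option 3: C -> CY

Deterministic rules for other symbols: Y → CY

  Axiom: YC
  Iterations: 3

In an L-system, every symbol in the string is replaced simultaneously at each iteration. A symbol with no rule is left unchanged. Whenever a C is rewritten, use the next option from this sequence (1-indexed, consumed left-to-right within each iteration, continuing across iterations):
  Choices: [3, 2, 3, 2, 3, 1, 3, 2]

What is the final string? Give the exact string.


Step 0: YC
Step 1: CYCY  (used choices [3])
Step 2: CCCYCYCY  (used choices [2, 3])
Step 3: CCCYYCYCYCYCCCY  (used choices [2, 3, 1, 3, 2])

Answer: CCCYYCYCYCYCCCY


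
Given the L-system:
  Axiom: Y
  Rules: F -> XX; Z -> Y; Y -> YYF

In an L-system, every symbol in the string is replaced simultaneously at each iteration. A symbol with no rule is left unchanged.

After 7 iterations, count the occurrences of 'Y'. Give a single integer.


Step 0: Y  (1 'Y')
Step 1: YYF  (2 'Y')
Step 2: YYFYYFXX  (4 'Y')
Step 3: YYFYYFXXYYFYYFXXXX  (8 'Y')
Step 4: YYFYYFXXYYFYYFXXXXYYFYYFXXYYFYYFXXXXXX  (16 'Y')
Step 5: YYFYYFXXYYFYYFXXXXYYFYYFXXYYFYYFXXXXXXYYFYYFXXYYFYYFXXXXYYFYYFXXYYFYYFXXXXXXXX  (32 'Y')
Step 6: YYFYYFXXYYFYYFXXXXYYFYYFXXYYFYYFXXXXXXYYFYYFXXYYFYYFXXXXYYFYYFXXYYFYYFXXXXXXXXYYFYYFXXYYFYYFXXXXYYFYYFXXYYFYYFXXXXXXYYFYYFXXYYFYYFXXXXYYFYYFXXYYFYYFXXXXXXXXXX  (64 'Y')
Step 7: YYFYYFXXYYFYYFXXXXYYFYYFXXYYFYYFXXXXXXYYFYYFXXYYFYYFXXXXYYFYYFXXYYFYYFXXXXXXXXYYFYYFXXYYFYYFXXXXYYFYYFXXYYFYYFXXXXXXYYFYYFXXYYFYYFXXXXYYFYYFXXYYFYYFXXXXXXXXXXYYFYYFXXYYFYYFXXXXYYFYYFXXYYFYYFXXXXXXYYFYYFXXYYFYYFXXXXYYFYYFXXYYFYYFXXXXXXXXYYFYYFXXYYFYYFXXXXYYFYYFXXYYFYYFXXXXXXYYFYYFXXYYFYYFXXXXYYFYYFXXYYFYYFXXXXXXXXXXXX  (128 'Y')

Answer: 128


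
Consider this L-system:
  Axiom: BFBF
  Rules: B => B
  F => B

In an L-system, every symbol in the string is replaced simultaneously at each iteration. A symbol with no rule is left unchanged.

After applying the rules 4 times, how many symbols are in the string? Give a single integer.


Step 0: length = 4
Step 1: length = 4
Step 2: length = 4
Step 3: length = 4
Step 4: length = 4

Answer: 4


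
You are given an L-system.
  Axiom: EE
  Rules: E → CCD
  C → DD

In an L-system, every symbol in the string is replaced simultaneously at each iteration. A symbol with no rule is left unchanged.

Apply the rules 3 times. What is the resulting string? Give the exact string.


Step 0: EE
Step 1: CCDCCD
Step 2: DDDDDDDDDD
Step 3: DDDDDDDDDD

Answer: DDDDDDDDDD


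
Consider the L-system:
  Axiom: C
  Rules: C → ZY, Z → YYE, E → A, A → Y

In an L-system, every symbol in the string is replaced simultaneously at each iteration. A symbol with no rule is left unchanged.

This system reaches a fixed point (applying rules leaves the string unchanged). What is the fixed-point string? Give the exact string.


Step 0: C
Step 1: ZY
Step 2: YYEY
Step 3: YYAY
Step 4: YYYY
Step 5: YYYY  (unchanged — fixed point at step 4)

Answer: YYYY


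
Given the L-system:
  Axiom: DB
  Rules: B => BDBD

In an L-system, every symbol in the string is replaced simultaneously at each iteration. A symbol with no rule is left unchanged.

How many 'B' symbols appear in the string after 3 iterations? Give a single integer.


Step 0: DB  (1 'B')
Step 1: DBDBD  (2 'B')
Step 2: DBDBDDBDBDD  (4 'B')
Step 3: DBDBDDBDBDDDBDBDDBDBDDD  (8 'B')

Answer: 8


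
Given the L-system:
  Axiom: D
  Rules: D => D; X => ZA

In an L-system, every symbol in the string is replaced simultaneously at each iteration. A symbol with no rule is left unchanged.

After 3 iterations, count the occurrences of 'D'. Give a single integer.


Answer: 1

Derivation:
Step 0: D  (1 'D')
Step 1: D  (1 'D')
Step 2: D  (1 'D')
Step 3: D  (1 'D')


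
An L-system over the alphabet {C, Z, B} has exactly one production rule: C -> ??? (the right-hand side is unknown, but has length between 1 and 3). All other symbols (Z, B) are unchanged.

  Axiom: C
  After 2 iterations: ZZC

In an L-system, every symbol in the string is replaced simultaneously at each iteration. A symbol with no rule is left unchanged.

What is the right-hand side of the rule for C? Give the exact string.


Trying C -> ZC:
  Step 0: C
  Step 1: ZC
  Step 2: ZZC
Matches the given result.

Answer: ZC


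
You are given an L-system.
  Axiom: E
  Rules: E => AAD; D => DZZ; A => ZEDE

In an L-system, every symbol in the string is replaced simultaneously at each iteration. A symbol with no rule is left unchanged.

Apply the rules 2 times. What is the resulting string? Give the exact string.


Answer: ZEDEZEDEDZZ

Derivation:
Step 0: E
Step 1: AAD
Step 2: ZEDEZEDEDZZ


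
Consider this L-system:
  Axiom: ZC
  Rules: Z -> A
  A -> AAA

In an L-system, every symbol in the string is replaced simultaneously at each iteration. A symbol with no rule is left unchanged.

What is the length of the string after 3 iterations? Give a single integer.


Answer: 10

Derivation:
Step 0: length = 2
Step 1: length = 2
Step 2: length = 4
Step 3: length = 10


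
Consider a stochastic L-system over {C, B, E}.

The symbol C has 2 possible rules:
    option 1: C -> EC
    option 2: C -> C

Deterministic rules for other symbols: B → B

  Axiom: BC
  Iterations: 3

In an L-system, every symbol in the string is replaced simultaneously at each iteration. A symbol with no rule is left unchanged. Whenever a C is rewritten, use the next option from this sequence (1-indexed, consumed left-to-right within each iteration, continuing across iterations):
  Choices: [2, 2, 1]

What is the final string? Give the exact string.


Step 0: BC
Step 1: BC  (used choices [2])
Step 2: BC  (used choices [2])
Step 3: BEC  (used choices [1])

Answer: BEC


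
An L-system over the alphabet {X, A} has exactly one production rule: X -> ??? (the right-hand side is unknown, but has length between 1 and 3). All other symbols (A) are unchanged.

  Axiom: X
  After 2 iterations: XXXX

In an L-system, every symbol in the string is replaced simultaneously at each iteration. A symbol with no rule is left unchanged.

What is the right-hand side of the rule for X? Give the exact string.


Answer: XX

Derivation:
Trying X -> XX:
  Step 0: X
  Step 1: XX
  Step 2: XXXX
Matches the given result.


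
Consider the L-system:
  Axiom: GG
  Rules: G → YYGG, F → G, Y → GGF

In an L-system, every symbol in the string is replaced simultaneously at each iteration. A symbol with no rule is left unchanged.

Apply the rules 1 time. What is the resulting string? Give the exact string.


Step 0: GG
Step 1: YYGGYYGG

Answer: YYGGYYGG


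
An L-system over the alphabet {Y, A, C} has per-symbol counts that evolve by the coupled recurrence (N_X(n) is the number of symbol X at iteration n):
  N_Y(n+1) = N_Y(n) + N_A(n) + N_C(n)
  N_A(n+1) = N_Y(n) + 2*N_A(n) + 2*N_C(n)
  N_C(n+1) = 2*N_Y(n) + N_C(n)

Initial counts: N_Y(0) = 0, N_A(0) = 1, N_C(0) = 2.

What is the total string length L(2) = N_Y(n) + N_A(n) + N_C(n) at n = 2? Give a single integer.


Step 0: N_Y=0, N_A=1, N_C=2, L=3
Step 1: N_Y=3, N_A=6, N_C=2, L=11
Step 2: N_Y=11, N_A=19, N_C=8, L=38

Answer: 38


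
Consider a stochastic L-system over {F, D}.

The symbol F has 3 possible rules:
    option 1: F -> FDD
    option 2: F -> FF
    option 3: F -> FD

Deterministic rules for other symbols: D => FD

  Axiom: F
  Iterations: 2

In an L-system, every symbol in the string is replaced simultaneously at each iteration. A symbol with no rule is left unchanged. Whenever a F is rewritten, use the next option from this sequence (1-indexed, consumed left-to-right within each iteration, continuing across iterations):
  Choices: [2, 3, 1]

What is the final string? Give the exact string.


Answer: FDFDD

Derivation:
Step 0: F
Step 1: FF  (used choices [2])
Step 2: FDFDD  (used choices [3, 1])


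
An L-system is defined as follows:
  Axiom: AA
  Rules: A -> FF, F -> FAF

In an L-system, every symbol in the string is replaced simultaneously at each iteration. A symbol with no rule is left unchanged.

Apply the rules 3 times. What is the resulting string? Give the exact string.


Step 0: AA
Step 1: FFFF
Step 2: FAFFAFFAFFAF
Step 3: FAFFFFAFFAFFFFAFFAFFFFAFFAFFFFAF

Answer: FAFFFFAFFAFFFFAFFAFFFFAFFAFFFFAF


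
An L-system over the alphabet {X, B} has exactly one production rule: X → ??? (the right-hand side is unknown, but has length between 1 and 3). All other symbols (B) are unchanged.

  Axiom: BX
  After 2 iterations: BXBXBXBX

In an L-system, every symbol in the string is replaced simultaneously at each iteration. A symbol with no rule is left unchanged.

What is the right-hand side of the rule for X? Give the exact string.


Answer: XBX

Derivation:
Trying X → XBX:
  Step 0: BX
  Step 1: BXBX
  Step 2: BXBXBXBX
Matches the given result.


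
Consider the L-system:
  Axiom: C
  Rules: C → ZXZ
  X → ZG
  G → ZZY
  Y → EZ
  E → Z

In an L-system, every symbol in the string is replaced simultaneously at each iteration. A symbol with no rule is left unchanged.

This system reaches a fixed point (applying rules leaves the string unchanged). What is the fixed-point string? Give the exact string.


Answer: ZZZZZZZ

Derivation:
Step 0: C
Step 1: ZXZ
Step 2: ZZGZ
Step 3: ZZZZYZ
Step 4: ZZZZEZZ
Step 5: ZZZZZZZ
Step 6: ZZZZZZZ  (unchanged — fixed point at step 5)


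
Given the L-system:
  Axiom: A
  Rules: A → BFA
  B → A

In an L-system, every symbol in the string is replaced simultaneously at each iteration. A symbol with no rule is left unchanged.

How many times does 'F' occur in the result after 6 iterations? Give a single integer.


Answer: 20

Derivation:
Step 0: A  (0 'F')
Step 1: BFA  (1 'F')
Step 2: AFBFA  (2 'F')
Step 3: BFAFAFBFA  (4 'F')
Step 4: AFBFAFBFAFAFBFA  (7 'F')
Step 5: BFAFAFBFAFAFBFAFBFAFAFBFA  (12 'F')
Step 6: AFBFAFBFAFAFBFAFBFAFAFBFAFAFBFAFBFAFAFBFA  (20 'F')


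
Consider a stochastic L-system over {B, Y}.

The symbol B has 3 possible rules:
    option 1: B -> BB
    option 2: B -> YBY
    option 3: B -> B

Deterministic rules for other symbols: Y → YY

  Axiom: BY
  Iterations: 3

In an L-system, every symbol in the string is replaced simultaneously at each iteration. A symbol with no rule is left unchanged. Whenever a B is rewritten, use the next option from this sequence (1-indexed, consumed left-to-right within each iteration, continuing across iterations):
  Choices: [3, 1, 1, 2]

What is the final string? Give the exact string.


Step 0: BY
Step 1: BYY  (used choices [3])
Step 2: BBYYYY  (used choices [1])
Step 3: BBYBYYYYYYYYY  (used choices [1, 2])

Answer: BBYBYYYYYYYYY


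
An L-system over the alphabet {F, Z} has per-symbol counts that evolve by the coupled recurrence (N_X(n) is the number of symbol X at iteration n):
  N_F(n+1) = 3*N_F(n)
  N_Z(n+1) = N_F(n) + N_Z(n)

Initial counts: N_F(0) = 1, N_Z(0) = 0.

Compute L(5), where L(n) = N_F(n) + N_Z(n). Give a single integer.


Answer: 364

Derivation:
Step 0: N_F=1, N_Z=0, L=1
Step 1: N_F=3, N_Z=1, L=4
Step 2: N_F=9, N_Z=4, L=13
Step 3: N_F=27, N_Z=13, L=40
Step 4: N_F=81, N_Z=40, L=121
Step 5: N_F=243, N_Z=121, L=364


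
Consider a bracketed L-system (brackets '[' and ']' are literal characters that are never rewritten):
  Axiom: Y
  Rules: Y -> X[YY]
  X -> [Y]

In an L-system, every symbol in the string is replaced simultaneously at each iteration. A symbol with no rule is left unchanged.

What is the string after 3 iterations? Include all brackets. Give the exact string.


Step 0: Y
Step 1: X[YY]
Step 2: [Y][X[YY]X[YY]]
Step 3: [X[YY]][[Y][X[YY]X[YY]][Y][X[YY]X[YY]]]

Answer: [X[YY]][[Y][X[YY]X[YY]][Y][X[YY]X[YY]]]


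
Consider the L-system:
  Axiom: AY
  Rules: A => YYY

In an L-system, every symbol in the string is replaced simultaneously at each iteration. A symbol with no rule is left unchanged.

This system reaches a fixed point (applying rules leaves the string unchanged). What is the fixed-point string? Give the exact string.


Answer: YYYY

Derivation:
Step 0: AY
Step 1: YYYY
Step 2: YYYY  (unchanged — fixed point at step 1)
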